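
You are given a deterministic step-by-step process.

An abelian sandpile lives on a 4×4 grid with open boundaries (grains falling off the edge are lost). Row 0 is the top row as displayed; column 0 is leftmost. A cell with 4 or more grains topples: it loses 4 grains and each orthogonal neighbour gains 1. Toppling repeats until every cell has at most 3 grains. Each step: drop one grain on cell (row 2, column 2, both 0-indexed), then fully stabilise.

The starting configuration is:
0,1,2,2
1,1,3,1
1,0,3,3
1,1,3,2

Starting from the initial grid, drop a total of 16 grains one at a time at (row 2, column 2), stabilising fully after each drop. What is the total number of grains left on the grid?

25

gen 0: 0,1,2,2
1,1,3,1
1,0,3,3
1,1,3,2
gen 1: 0,1,3,2
1,2,0,3
1,1,3,1
1,2,1,0
gen 2: 0,1,3,2
1,2,1,3
1,2,0,2
1,2,2,0
gen 3: 0,1,3,2
1,2,1,3
1,2,1,2
1,2,2,0
gen 4: 0,1,3,2
1,2,1,3
1,2,2,2
1,2,2,0
gen 5: 0,1,3,2
1,2,1,3
1,2,3,2
1,2,2,0
gen 6: 0,1,3,2
1,2,2,3
1,3,0,3
1,2,3,0
gen 7: 0,1,3,2
1,2,2,3
1,3,1,3
1,2,3,0
gen 8: 0,1,3,2
1,2,2,3
1,3,2,3
1,2,3,0
gen 9: 0,1,3,2
1,2,2,3
1,3,3,3
1,2,3,0
gen 10: 0,3,1,0
2,0,3,2
2,3,0,2
2,0,2,2
gen 11: 0,3,1,0
2,0,3,2
2,3,1,2
2,0,2,2
gen 12: 0,3,1,0
2,0,3,2
2,3,2,2
2,0,2,2
gen 13: 0,3,1,0
2,0,3,2
2,3,3,2
2,0,2,2
gen 14: 0,3,2,0
2,2,0,3
3,0,2,3
2,1,3,2
gen 15: 0,3,2,0
2,2,0,3
3,0,3,3
2,1,3,2
gen 16: 0,3,2,1
2,2,2,0
3,1,2,2
2,2,1,0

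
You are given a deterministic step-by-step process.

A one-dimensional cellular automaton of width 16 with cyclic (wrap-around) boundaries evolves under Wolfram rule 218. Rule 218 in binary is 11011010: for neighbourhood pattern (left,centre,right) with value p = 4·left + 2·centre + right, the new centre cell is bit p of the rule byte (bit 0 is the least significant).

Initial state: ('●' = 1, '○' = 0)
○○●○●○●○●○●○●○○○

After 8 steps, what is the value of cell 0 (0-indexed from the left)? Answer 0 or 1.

0

gen 0: ○○●○●○●○●○●○●○○○
gen 1: ○●○○○○○○○○○○○●○○
gen 2: ●○●○○○○○○○○○●○●○
gen 3: ○○○●○○○○○○○●○○○○
gen 4: ○○●○●○○○○○●○●○○○
gen 5: ○●○○○●○○○●○○○●○○
gen 6: ●○●○●○●○●○●○●○●○
gen 7: ○○○○○○○○○○○○○○○○
gen 8: ○○○○○○○○○○○○○○○○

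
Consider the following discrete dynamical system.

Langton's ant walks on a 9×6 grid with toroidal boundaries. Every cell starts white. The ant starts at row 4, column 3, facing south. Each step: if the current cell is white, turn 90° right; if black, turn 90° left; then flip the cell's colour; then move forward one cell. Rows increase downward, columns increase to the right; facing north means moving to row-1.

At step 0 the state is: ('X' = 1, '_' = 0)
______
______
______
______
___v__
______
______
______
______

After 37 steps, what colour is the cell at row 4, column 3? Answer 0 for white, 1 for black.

t=0: ______
______
______
______
___v__
______
______
______
______
t=1: ______
______
______
______
__<X__
______
______
______
______
t=2: ______
______
______
__^___
__XX__
______
______
______
______
t=3: ______
______
______
__X>__
__XX__
______
______
______
______
t=4: ______
______
______
__XX__
__Xv__
______
______
______
______
t=5: ______
______
______
__XX__
__X_>_
______
______
______
______
t=6: ______
______
______
__XX__
__X_X_
____v_
______
______
______
t=7: ______
______
______
__XX__
__X_X_
___<X_
______
______
______
t=8: ______
______
______
__XX__
__X^X_
___XX_
______
______
______
t=9: ______
______
______
__XX__
__XX>_
___XX_
______
______
______
t=10: ______
______
______
__XX^_
__XX__
___XX_
______
______
______
t=11: ______
______
______
__XXX>
__XX__
___XX_
______
______
______
t=12: ______
______
______
__XXXX
__XX_v
___XX_
______
______
______
t=13: ______
______
______
__XXXX
__XX<X
___XX_
______
______
______
t=14: ______
______
______
__XX^X
__XXXX
___XX_
______
______
______
t=15: ______
______
______
__X<_X
__XXXX
___XX_
______
______
______
t=16: ______
______
______
__X__X
__XvXX
___XX_
______
______
______
t=17: ______
______
______
__X__X
__X_>X
___XX_
______
______
______
t=18: ______
______
______
__X_^X
__X__X
___XX_
______
______
______
t=19: ______
______
______
__X_X>
__X__X
___XX_
______
______
______
t=20: ______
______
_____^
__X_X_
__X__X
___XX_
______
______
______
t=21: ______
______
>____X
__X_X_
__X__X
___XX_
______
______
______
t=22: ______
______
X____X
v_X_X_
__X__X
___XX_
______
______
______
t=23: ______
______
X____X
X_X_X<
__X__X
___XX_
______
______
______
t=24: ______
______
X____^
X_X_XX
__X__X
___XX_
______
______
______
t=25: ______
______
X___<_
X_X_XX
__X__X
___XX_
______
______
______
t=26: ______
____^_
X___X_
X_X_XX
__X__X
___XX_
______
______
______
t=27: ______
____X>
X___X_
X_X_XX
__X__X
___XX_
______
______
______
t=28: ______
____XX
X___Xv
X_X_XX
__X__X
___XX_
______
______
______
t=29: ______
____XX
X___<X
X_X_XX
__X__X
___XX_
______
______
______
t=30: ______
____XX
X____X
X_X_vX
__X__X
___XX_
______
______
______
t=31: ______
____XX
X____X
X_X__>
__X__X
___XX_
______
______
______
t=32: ______
____XX
X____^
X_X___
__X__X
___XX_
______
______
______
t=33: ______
____XX
X___<_
X_X___
__X__X
___XX_
______
______
______
t=34: ______
____^X
X___X_
X_X___
__X__X
___XX_
______
______
______
t=35: ______
___<_X
X___X_
X_X___
__X__X
___XX_
______
______
______
t=36: ___^__
___X_X
X___X_
X_X___
__X__X
___XX_
______
______
______
t=37: ___X>_
___X_X
X___X_
X_X___
__X__X
___XX_
______
______
______

0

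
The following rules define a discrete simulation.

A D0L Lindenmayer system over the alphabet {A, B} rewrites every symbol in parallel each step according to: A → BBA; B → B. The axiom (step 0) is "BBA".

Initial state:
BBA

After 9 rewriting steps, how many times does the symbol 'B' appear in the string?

20

gen 0: BBA
gen 1: BBBBA
gen 2: BBBBBBA
gen 3: BBBBBBBBA
gen 4: BBBBBBBBBBA
gen 5: BBBBBBBBBBBBA
gen 6: BBBBBBBBBBBBBBA
gen 7: BBBBBBBBBBBBBBBBA
gen 8: BBBBBBBBBBBBBBBBBBA
gen 9: BBBBBBBBBBBBBBBBBBBBA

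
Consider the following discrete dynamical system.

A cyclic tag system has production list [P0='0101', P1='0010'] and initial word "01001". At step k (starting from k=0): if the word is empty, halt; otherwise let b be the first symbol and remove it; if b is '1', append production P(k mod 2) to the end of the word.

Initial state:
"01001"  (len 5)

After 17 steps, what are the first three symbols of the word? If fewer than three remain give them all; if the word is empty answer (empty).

k=0  "01001"  (len 5)
k=1  "1001"  (len 4)
k=2  "0010010"  (len 7)
k=3  "010010"  (len 6)
k=4  "10010"  (len 5)
k=5  "00100101"  (len 8)
k=6  "0100101"  (len 7)
k=7  "100101"  (len 6)
k=8  "001010010"  (len 9)
k=9  "01010010"  (len 8)
k=10  "1010010"  (len 7)
k=11  "0100100101"  (len 10)
k=12  "100100101"  (len 9)
k=13  "001001010101"  (len 12)
k=14  "01001010101"  (len 11)
k=15  "1001010101"  (len 10)
k=16  "0010101010010"  (len 13)
k=17  "010101010010"  (len 12)

010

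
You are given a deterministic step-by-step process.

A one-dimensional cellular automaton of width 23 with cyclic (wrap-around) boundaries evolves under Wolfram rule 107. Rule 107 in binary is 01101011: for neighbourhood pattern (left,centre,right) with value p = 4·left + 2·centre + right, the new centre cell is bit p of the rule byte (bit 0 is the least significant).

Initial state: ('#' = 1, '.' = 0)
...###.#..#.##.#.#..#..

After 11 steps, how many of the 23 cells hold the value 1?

step 0: ...###.#..#.##.#.#..#..
step 1: ####.##..#.####.#..#..#
step 2: ...####.#.##..##..#..##
step 3: .###..##.###.###.#..###
step 4: ##.#.#####.###.##..##.#
step 5: .##.##...###.####.#####
step 6: ######.###.###..###...#
step 7: .....###.###.#.##.#.###
step 8: .#####.###.##.####.##.#
step 9: ##...###.######..#####.
step 10: ##.###.###....#.##...##
step 11: .###.###.#.###.###.###.

16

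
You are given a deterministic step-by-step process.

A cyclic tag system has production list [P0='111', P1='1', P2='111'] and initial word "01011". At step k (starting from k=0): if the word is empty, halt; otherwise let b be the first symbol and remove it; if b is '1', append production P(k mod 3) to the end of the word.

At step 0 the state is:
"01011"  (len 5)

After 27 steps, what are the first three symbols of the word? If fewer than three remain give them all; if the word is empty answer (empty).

111

[0] "01011"  (len 5)
[1] "1011"  (len 4)
[2] "0111"  (len 4)
[3] "111"  (len 3)
[4] "11111"  (len 5)
[5] "11111"  (len 5)
[6] "1111111"  (len 7)
[7] "111111111"  (len 9)
[8] "111111111"  (len 9)
[9] "11111111111"  (len 11)
[10] "1111111111111"  (len 13)
[11] "1111111111111"  (len 13)
[12] "111111111111111"  (len 15)
[13] "11111111111111111"  (len 17)
[14] "11111111111111111"  (len 17)
[15] "1111111111111111111"  (len 19)
[16] "111111111111111111111"  (len 21)
[17] "111111111111111111111"  (len 21)
[18] "11111111111111111111111"  (len 23)
[19] "1111111111111111111111111"  (len 25)
[20] "1111111111111111111111111"  (len 25)
[21] "111111111111111111111111111"  (len 27)
[22] "11111111111111111111111111111"  (len 29)
[23] "11111111111111111111111111111"  (len 29)
[24] "1111111111111111111111111111111"  (len 31)
[25] "111111111111111111111111111111111"  (len 33)
[26] "111111111111111111111111111111111"  (len 33)
[27] "11111111111111111111111111111111111"  (len 35)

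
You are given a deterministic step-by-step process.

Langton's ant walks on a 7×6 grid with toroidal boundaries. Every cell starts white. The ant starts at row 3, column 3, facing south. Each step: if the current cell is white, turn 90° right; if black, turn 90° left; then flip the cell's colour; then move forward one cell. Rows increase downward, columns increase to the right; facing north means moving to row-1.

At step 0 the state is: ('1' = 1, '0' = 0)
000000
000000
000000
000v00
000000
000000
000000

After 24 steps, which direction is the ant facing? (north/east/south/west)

0) 000000
000000
000000
000v00
000000
000000
000000
1) 000000
000000
000000
00<100
000000
000000
000000
2) 000000
000000
00^000
001100
000000
000000
000000
3) 000000
000000
001>00
001100
000000
000000
000000
4) 000000
000000
001100
001v00
000000
000000
000000
5) 000000
000000
001100
0010>0
000000
000000
000000
6) 000000
000000
001100
001010
0000v0
000000
000000
7) 000000
000000
001100
001010
000<10
000000
000000
8) 000000
000000
001100
001^10
000110
000000
000000
9) 000000
000000
001100
0011>0
000110
000000
000000
10) 000000
000000
0011^0
001100
000110
000000
000000
11) 000000
000000
00111>
001100
000110
000000
000000
12) 000000
000000
001111
00110v
000110
000000
000000
13) 000000
000000
001111
0011<1
000110
000000
000000
14) 000000
000000
0011^1
001111
000110
000000
000000
15) 000000
000000
001<01
001111
000110
000000
000000
16) 000000
000000
001001
001v11
000110
000000
000000
17) 000000
000000
001001
0010>1
000110
000000
000000
18) 000000
000000
0010^1
001001
000110
000000
000000
19) 000000
000000
00101>
001001
000110
000000
000000
20) 000000
00000^
001010
001001
000110
000000
000000
21) 000000
>00001
001010
001001
000110
000000
000000
22) 000000
100001
v01010
001001
000110
000000
000000
23) 000000
100001
10101<
001001
000110
000000
000000
24) 000000
10000^
101011
001001
000110
000000
000000

north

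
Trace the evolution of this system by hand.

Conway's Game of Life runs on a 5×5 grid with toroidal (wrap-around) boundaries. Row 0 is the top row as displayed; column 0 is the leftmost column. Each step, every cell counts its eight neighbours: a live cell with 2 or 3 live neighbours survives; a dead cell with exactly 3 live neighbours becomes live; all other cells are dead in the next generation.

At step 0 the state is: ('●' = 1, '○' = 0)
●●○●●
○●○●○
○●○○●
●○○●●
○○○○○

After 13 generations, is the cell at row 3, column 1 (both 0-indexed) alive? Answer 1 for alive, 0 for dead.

gen 0: ●●○●●
○●○●○
○●○○●
●○○●●
○○○○○
gen 1: ●●○●●
○●○●○
○●○○○
●○○●●
○●●○○
gen 2: ○○○●●
○●○●○
○●○●○
●○○●●
○○○○○
gen 3: ○○●●●
●○○●○
○●○●○
●○●●●
●○○○○
gen 4: ●●●●○
●●○○○
○●○○○
●○●●○
●○○○○
gen 5: ○○●○○
○○○○●
○○○○●
●○●○●
●○○○○
gen 6: ○○○○○
○○○●○
○○○○●
●●○●●
●○○●●
gen 7: ○○○●○
○○○○○
○○●○○
○●●○○
○●●●○
gen 8: ○○○●○
○○○○○
○●●○○
○○○○○
○●○●○
gen 9: ○○●○○
○○●○○
○○○○○
○●○○○
○○●○○
gen 10: ○●●●○
○○○○○
○○○○○
○○○○○
○●●○○
gen 11: ○●○●○
○○●○○
○○○○○
○○○○○
○●○●○
gen 12: ○●○●○
○○●○○
○○○○○
○○○○○
○○○○○
gen 13: ○○●○○
○○●○○
○○○○○
○○○○○
○○○○○

0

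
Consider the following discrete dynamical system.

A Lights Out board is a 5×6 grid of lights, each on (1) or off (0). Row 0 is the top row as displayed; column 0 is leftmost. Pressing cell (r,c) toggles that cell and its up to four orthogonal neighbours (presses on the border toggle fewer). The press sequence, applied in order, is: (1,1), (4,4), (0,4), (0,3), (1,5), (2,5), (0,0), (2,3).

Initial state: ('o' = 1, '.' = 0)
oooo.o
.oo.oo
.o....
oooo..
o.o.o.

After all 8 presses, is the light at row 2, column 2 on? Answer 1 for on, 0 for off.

0) oooo.o
.oo.oo
.o....
oooo..
o.o.o.
1) o.oo.o
o...oo
......
oooo..
o.o.o.
2) o.oo.o
o...oo
......
ooooo.
o.oo.o
3) o.o.o.
o....o
......
ooooo.
o.oo.o
4) o..o..
o..o.o
......
ooooo.
o.oo.o
5) o..o.o
o..oo.
.....o
ooooo.
o.oo.o
6) o..o.o
o..ooo
....o.
oooooo
o.oo.o
7) .o.o.o
...ooo
....o.
oooooo
o.oo.o
8) .o.o.o
....oo
..oo..
ooo.oo
o.oo.o

1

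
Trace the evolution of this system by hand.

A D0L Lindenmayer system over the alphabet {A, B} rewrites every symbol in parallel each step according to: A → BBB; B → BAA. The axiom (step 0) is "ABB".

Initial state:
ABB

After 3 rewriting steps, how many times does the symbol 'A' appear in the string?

34

[0] ABB
[1] BBBBAABAA
[2] BAABAABAABAABBBBBBBAABBBBBB
[3] BAABBBBBBBAABBBBBBBAABBBBBBBAABBBBBBBAABAABAABAABAABAABAABBBBBBBAABAABAABAABAABAA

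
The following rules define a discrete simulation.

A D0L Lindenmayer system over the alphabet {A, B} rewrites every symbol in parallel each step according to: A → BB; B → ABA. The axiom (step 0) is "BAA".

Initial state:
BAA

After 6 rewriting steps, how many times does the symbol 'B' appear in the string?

441

[0] BAA
[1] ABABBBB
[2] BBABABBABAABAABAABA
[3] ABAABABBABABBABAABABBABABBBBABABBBBABABBBBABABB
[4] BBABABBBBABABBABAABABBABABBABAABABBABABBBBABABBABAABABBABA…AABAABABBABABBABAABAABAABABBABABBABAABAABAABABBABABBABAABA  (len 123)
[5] ABAABABBABABBABAABAABAABABBABABBABAABABBABABBBBABABBABAABA…BABBBBABABBBBABABBBBABABBABAABABBABABBABAABABBABABBBBABABB  (len 311)
[6] BBABABBBBABABBABAABABBABABBABAABABBABABBBBABABBBBABABBBBAB…ABAABABBABABBBBABABBABAABABBABABBABAABAABAABABBABABBABAABA  (len 803)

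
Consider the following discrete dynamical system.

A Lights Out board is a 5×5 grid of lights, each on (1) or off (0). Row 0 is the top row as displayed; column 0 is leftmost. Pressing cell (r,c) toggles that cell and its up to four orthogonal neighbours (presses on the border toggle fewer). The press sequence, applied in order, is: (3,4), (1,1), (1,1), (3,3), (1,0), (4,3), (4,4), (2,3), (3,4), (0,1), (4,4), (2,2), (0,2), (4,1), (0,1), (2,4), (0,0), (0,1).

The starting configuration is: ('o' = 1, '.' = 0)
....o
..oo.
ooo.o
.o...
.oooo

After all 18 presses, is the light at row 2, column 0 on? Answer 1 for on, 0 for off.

step 0: ....o
..oo.
ooo.o
.o...
.oooo
step 1: ....o
..oo.
ooo..
.o.oo
.ooo.
step 2: .o..o
oo.o.
o.o..
.o.oo
.ooo.
step 3: ....o
..oo.
ooo..
.o.oo
.ooo.
step 4: ....o
..oo.
oooo.
.oo..
.oo..
step 5: o...o
oooo.
.ooo.
.oo..
.oo..
step 6: o...o
oooo.
.ooo.
.ooo.
.o.oo
step 7: o...o
oooo.
.ooo.
.oooo
.o...
step 8: o...o
ooo..
.o..o
.oo.o
.o...
step 9: o...o
ooo..
.o...
.ooo.
.o..o
step 10: .oo.o
o.o..
.o...
.ooo.
.o..o
step 11: .oo.o
o.o..
.o...
.oooo
.o.o.
step 12: .oo.o
o....
..oo.
.o.oo
.o.o.
step 13: ...oo
o.o..
..oo.
.o.oo
.o.o.
step 14: ...oo
o.o..
..oo.
...oo
o.oo.
step 15: ooooo
ooo..
..oo.
...oo
o.oo.
step 16: ooooo
ooo.o
..o.o
...o.
o.oo.
step 17: ..ooo
.oo.o
..o.o
...o.
o.oo.
step 18: oo.oo
..o.o
..o.o
...o.
o.oo.

0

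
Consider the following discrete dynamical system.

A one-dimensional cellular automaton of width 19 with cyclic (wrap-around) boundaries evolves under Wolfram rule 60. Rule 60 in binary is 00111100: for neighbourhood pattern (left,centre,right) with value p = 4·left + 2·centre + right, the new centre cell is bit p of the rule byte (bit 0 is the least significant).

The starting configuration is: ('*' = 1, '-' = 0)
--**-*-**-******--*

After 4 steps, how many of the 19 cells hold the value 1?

10

k=0  --**-*-**-******--*
k=1  *-*-****-**-----*-*
k=2  -****---**-*----***
k=3  **---*--*-***---*--
k=4  *-*--**-***--*--**-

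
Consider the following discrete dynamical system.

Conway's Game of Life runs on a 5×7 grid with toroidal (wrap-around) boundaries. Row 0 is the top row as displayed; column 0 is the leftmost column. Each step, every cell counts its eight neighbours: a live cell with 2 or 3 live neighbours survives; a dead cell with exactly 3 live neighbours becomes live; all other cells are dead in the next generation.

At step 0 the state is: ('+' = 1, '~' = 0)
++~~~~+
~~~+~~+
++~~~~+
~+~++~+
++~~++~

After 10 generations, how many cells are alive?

0) ++~~~~+
~~~+~~+
++~~~~+
~+~++~+
++~~++~
1) ~++~+~~
~~+~~+~
~+~++~+
~~~++~~
~~~++~~
2) ~++~++~
+~~~~+~
~~~~~~~
~~~~~~~
~~~~~+~
3) ~+~~++~
~+~~+++
~~~~~~~
~~~~~~~
~~~~++~
4) +~~+~~~
+~~~+~+
~~~~~+~
~~~~~~~
~~~~++~
5) +~~+~~~
+~~~+++
~~~~~++
~~~~++~
~~~~+~~
6) +~~+~~~
+~~~+~~
+~~~~~~
~~~~+~+
~~~+++~
7) ~~~+~++
++~~~~+
+~~~~++
~~~++~+
~~~+~++
8) ~~+~~~~
~+~~+~~
~+~~+~~
~~~+~~~
+~++~~~
9) ~~+~~~~
~+++~~~
~~+++~~
~+~++~~
~+++~~~
10) ~~~~~~~
~+~~+~~
~~~~~~~
~+~~~~~
~+~~+~~

5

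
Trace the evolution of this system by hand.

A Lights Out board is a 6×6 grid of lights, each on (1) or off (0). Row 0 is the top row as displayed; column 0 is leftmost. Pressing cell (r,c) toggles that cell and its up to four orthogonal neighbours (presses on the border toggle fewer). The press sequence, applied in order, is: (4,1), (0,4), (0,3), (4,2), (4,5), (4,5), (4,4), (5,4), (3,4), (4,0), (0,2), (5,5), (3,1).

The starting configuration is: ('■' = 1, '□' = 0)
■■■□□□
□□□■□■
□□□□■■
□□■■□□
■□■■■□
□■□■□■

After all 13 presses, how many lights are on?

18

0) ■■■□□□
□□□■□■
□□□□■■
□□■■□□
■□■■■□
□■□■□■
1) ■■■□□□
□□□■□■
□□□□■■
□■■■□□
□■□■■□
□□□■□■
2) ■■■■■■
□□□■■■
□□□□■■
□■■■□□
□■□■■□
□□□■□■
3) ■■□□□■
□□□□■■
□□□□■■
□■■■□□
□■□■■□
□□□■□■
4) ■■□□□■
□□□□■■
□□□□■■
□■□■□□
□□■□■□
□□■■□■
5) ■■□□□■
□□□□■■
□□□□■■
□■□■□■
□□■□□■
□□■■□□
6) ■■□□□■
□□□□■■
□□□□■■
□■□■□□
□□■□■□
□□■■□■
7) ■■□□□■
□□□□■■
□□□□■■
□■□■■□
□□■■□■
□□■■■■
8) ■■□□□■
□□□□■■
□□□□■■
□■□■■□
□□■■■■
□□■□□□
9) ■■□□□■
□□□□■■
□□□□□■
□■□□□■
□□■■□■
□□■□□□
10) ■■□□□■
□□□□■■
□□□□□■
■■□□□■
■■■■□■
■□■□□□
11) ■□■■□■
□□■□■■
□□□□□■
■■□□□■
■■■■□■
■□■□□□
12) ■□■■□■
□□■□■■
□□□□□■
■■□□□■
■■■■□□
■□■□■■
13) ■□■■□■
□□■□■■
□■□□□■
□□■□□■
■□■■□□
■□■□■■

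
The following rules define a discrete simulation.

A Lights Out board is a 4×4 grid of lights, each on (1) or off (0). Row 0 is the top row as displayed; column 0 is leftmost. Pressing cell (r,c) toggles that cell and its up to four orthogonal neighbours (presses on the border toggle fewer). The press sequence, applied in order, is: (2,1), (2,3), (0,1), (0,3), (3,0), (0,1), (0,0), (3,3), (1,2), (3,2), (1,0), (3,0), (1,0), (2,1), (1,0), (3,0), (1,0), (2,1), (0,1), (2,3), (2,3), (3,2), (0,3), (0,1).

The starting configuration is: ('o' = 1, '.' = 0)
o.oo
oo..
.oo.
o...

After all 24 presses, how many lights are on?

k=0  o.oo
oo..
.oo.
o...
k=1  o.oo
o...
o...
oo..
k=2  o.oo
o..o
o.oo
oo.o
k=3  .o.o
oo.o
o.oo
oo.o
k=4  .oo.
oo..
o.oo
oo.o
k=5  .oo.
oo..
..oo
...o
k=6  o...
o...
..oo
...o
k=7  .o..
....
..oo
...o
k=8  .o..
....
..o.
..o.
k=9  .oo.
.ooo
....
..o.
k=10  .oo.
.ooo
..o.
.o.o
k=11  ooo.
o.oo
o.o.
.o.o
k=12  ooo.
o.oo
..o.
o..o
k=13  .oo.
.ooo
o.o.
o..o
k=14  .oo.
..oo
.o..
oo.o
k=15  ooo.
oooo
oo..
oo.o
k=16  ooo.
oooo
.o..
...o
k=17  .oo.
..oo
oo..
...o
k=18  .oo.
.ooo
..o.
.o.o
k=19  o...
..oo
..o.
.o.o
k=20  o...
..o.
...o
.o..
k=21  o...
..oo
..o.
.o.o
k=22  o...
..oo
....
..o.
k=23  o.oo
..o.
....
..o.
k=24  .o.o
.oo.
....
..o.

5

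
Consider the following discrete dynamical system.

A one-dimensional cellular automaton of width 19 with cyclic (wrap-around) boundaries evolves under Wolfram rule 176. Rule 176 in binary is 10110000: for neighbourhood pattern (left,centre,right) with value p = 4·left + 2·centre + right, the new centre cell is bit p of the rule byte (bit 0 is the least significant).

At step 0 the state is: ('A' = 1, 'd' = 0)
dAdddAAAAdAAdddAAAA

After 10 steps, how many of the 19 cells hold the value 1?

6

step 0: dAdddAAAAdAAdddAAAA
step 1: AdAdddAAdAddAdddAAd
step 2: dAdAddddAdAddAddddA
step 3: AdAdAddddAdAddAdddd
step 4: dAdAdAddddAdAddAddd
step 5: ddAdAdAddddAdAddAdd
step 6: dddAdAdAddddAdAddAd
step 7: ddddAdAdAddddAdAddA
step 8: AddddAdAdAddddAdAdd
step 9: dAddddAdAdAddddAdAd
step 10: ddAddddAdAdAddddAdA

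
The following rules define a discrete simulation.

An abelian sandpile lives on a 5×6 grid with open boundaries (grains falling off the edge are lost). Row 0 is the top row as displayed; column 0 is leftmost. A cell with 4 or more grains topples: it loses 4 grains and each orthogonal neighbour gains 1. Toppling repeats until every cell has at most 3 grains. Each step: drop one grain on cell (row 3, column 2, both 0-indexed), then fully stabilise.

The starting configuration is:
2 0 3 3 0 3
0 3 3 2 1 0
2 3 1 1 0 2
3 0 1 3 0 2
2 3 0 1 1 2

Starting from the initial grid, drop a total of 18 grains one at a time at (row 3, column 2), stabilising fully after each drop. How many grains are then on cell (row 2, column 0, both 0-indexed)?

2

gen 0: 2 0 3 3 0 3
0 3 3 2 1 0
2 3 1 1 0 2
3 0 1 3 0 2
2 3 0 1 1 2
gen 1: 2 0 3 3 0 3
0 3 3 2 1 0
2 3 1 1 0 2
3 0 2 3 0 2
2 3 0 1 1 2
gen 2: 2 0 3 3 0 3
0 3 3 2 1 0
2 3 1 1 0 2
3 0 3 3 0 2
2 3 0 1 1 2
gen 3: 2 0 3 3 0 3
0 3 3 2 1 0
2 3 2 2 0 2
3 1 1 0 1 2
2 3 1 2 1 2
gen 4: 2 0 3 3 0 3
0 3 3 2 1 0
2 3 2 2 0 2
3 1 2 0 1 2
2 3 1 2 1 2
gen 5: 2 0 3 3 0 3
0 3 3 2 1 0
2 3 2 2 0 2
3 1 3 0 1 2
2 3 1 2 1 2
gen 6: 2 0 3 3 0 3
0 3 3 2 1 0
2 3 3 2 0 2
3 2 0 1 1 2
2 3 2 2 1 2
gen 7: 2 0 3 3 0 3
0 3 3 2 1 0
2 3 3 2 0 2
3 2 1 1 1 2
2 3 2 2 1 2
gen 8: 2 0 3 3 0 3
0 3 3 2 1 0
2 3 3 2 0 2
3 2 2 1 1 2
2 3 2 2 1 2
gen 9: 2 0 3 3 0 3
0 3 3 2 1 0
2 3 3 2 0 2
3 2 3 1 1 2
2 3 2 2 1 2
gen 10: 2 2 1 1 1 3
2 1 3 1 2 0
0 3 3 0 1 2
2 2 3 3 1 2
0 2 0 3 1 2
gen 11: 2 2 2 1 1 3
2 3 0 2 2 0
1 1 2 2 1 2
3 0 3 1 2 2
0 3 2 0 2 2
gen 12: 2 2 2 1 1 3
2 3 0 2 2 0
1 1 3 2 1 2
3 1 0 2 2 2
0 3 3 0 2 2
gen 13: 2 2 2 1 1 3
2 3 0 2 2 0
1 1 3 2 1 2
3 1 1 2 2 2
0 3 3 0 2 2
gen 14: 2 2 2 1 1 3
2 3 0 2 2 0
1 1 3 2 1 2
3 1 2 2 2 2
0 3 3 0 2 2
gen 15: 2 2 2 1 1 3
2 3 0 2 2 0
1 1 3 2 1 2
3 1 3 2 2 2
0 3 3 0 2 2
gen 16: 2 2 2 1 1 3
2 3 1 2 2 0
1 2 0 3 1 2
3 3 2 3 2 2
1 0 1 1 2 2
gen 17: 2 2 2 1 1 3
2 3 1 2 2 0
1 2 0 3 1 2
3 3 3 3 2 2
1 0 1 1 2 2
gen 18: 2 2 2 1 1 3
2 3 1 3 2 0
2 3 2 0 2 2
0 1 2 1 3 2
2 1 2 2 2 2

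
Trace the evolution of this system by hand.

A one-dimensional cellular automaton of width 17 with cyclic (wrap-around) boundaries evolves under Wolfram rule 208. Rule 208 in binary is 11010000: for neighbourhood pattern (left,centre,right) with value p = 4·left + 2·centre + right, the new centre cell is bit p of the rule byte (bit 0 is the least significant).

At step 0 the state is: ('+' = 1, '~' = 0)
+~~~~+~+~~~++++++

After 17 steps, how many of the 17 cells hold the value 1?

0) +~~~~+~+~~~++++++
1) ++~~~~~~+~~~+++++
2) +++~~~~~~+~~~++++
3) ++++~~~~~~+~~~+++
4) +++++~~~~~~+~~~++
5) ++++++~~~~~~+~~~+
6) +++++++~~~~~~+~~~
7) ~+++++++~~~~~~+~~
8) ~~+++++++~~~~~~+~
9) ~~~+++++++~~~~~~+
10) +~~~+++++++~~~~~~
11) ~+~~~+++++++~~~~~
12) ~~+~~~+++++++~~~~
13) ~~~+~~~+++++++~~~
14) ~~~~+~~~+++++++~~
15) ~~~~~+~~~+++++++~
16) ~~~~~~+~~~+++++++
17) +~~~~~~+~~~++++++

8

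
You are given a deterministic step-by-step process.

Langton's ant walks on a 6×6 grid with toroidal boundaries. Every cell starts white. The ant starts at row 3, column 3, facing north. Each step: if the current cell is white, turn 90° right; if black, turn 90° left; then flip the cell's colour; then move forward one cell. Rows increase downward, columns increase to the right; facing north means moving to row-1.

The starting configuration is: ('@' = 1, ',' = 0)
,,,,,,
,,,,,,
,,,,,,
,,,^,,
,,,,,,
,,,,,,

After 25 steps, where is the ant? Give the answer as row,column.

5,2

gen 0: ,,,,,,
,,,,,,
,,,,,,
,,,^,,
,,,,,,
,,,,,,
gen 1: ,,,,,,
,,,,,,
,,,,,,
,,,@>,
,,,,,,
,,,,,,
gen 2: ,,,,,,
,,,,,,
,,,,,,
,,,@@,
,,,,v,
,,,,,,
gen 3: ,,,,,,
,,,,,,
,,,,,,
,,,@@,
,,,<@,
,,,,,,
gen 4: ,,,,,,
,,,,,,
,,,,,,
,,,^@,
,,,@@,
,,,,,,
gen 5: ,,,,,,
,,,,,,
,,,,,,
,,<,@,
,,,@@,
,,,,,,
gen 6: ,,,,,,
,,,,,,
,,^,,,
,,@,@,
,,,@@,
,,,,,,
gen 7: ,,,,,,
,,,,,,
,,@>,,
,,@,@,
,,,@@,
,,,,,,
gen 8: ,,,,,,
,,,,,,
,,@@,,
,,@v@,
,,,@@,
,,,,,,
gen 9: ,,,,,,
,,,,,,
,,@@,,
,,<@@,
,,,@@,
,,,,,,
gen 10: ,,,,,,
,,,,,,
,,@@,,
,,,@@,
,,v@@,
,,,,,,
gen 11: ,,,,,,
,,,,,,
,,@@,,
,,,@@,
,<@@@,
,,,,,,
gen 12: ,,,,,,
,,,,,,
,,@@,,
,^,@@,
,@@@@,
,,,,,,
gen 13: ,,,,,,
,,,,,,
,,@@,,
,@>@@,
,@@@@,
,,,,,,
gen 14: ,,,,,,
,,,,,,
,,@@,,
,@@@@,
,@v@@,
,,,,,,
gen 15: ,,,,,,
,,,,,,
,,@@,,
,@@@@,
,@,>@,
,,,,,,
gen 16: ,,,,,,
,,,,,,
,,@@,,
,@@^@,
,@,,@,
,,,,,,
gen 17: ,,,,,,
,,,,,,
,,@@,,
,@<,@,
,@,,@,
,,,,,,
gen 18: ,,,,,,
,,,,,,
,,@@,,
,@,,@,
,@v,@,
,,,,,,
gen 19: ,,,,,,
,,,,,,
,,@@,,
,@,,@,
,<@,@,
,,,,,,
gen 20: ,,,,,,
,,,,,,
,,@@,,
,@,,@,
,,@,@,
,v,,,,
gen 21: ,,,,,,
,,,,,,
,,@@,,
,@,,@,
,,@,@,
<@,,,,
gen 22: ,,,,,,
,,,,,,
,,@@,,
,@,,@,
^,@,@,
@@,,,,
gen 23: ,,,,,,
,,,,,,
,,@@,,
,@,,@,
@>@,@,
@@,,,,
gen 24: ,,,,,,
,,,,,,
,,@@,,
,@,,@,
@@@,@,
@v,,,,
gen 25: ,,,,,,
,,,,,,
,,@@,,
,@,,@,
@@@,@,
@,>,,,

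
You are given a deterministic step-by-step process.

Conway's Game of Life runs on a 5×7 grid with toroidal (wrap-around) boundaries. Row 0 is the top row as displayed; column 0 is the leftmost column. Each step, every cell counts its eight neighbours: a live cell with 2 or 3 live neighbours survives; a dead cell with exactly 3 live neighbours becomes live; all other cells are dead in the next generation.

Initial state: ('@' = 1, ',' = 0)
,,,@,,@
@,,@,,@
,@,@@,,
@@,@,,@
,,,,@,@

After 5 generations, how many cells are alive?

0) ,,,@,,@
@,,@,,@
,@,@@,,
@@,@,,@
,,,,@,@
1) ,,,@@,@
@,,@,@@
,@,@@@,
,@,@,,@
,,@@@,@
2) ,,,,,,,
@,,,,,,
,@,@,,,
,@,,,,@
,,,,,,@
3) ,,,,,,,
,,,,,,,
,@@,,,,
,,@,,,,
@,,,,,,
4) ,,,,,,,
,,,,,,,
,@@,,,,
,,@,,,,
,,,,,,,
5) ,,,,,,,
,,,,,,,
,@@,,,,
,@@,,,,
,,,,,,,

4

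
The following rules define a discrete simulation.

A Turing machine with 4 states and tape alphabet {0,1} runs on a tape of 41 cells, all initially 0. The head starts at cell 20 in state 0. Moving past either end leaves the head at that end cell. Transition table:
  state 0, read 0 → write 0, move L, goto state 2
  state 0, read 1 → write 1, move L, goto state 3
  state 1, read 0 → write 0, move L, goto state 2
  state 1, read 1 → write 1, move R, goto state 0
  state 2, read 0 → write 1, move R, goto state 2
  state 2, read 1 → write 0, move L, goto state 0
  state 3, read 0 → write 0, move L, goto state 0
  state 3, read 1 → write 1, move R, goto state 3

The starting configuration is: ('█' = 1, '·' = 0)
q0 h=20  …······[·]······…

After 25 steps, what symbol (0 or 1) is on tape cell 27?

gen 0: q0 h=20  …······[·]······…
gen 1: q2 h=19  …······[·]······…
gen 2: q2 h=20  …·····█[·]······…
gen 3: q2 h=21  …····██[·]······…
gen 4: q2 h=22  …···███[·]······…
gen 5: q2 h=23  …··████[·]······…
gen 6: q2 h=24  …·█████[·]······…
gen 7: q2 h=25  …██████[·]······…
gen 8: q2 h=26  …██████[·]······…
gen 9: q2 h=27  …██████[·]······…
gen 10: q2 h=28  …██████[·]······…
gen 11: q2 h=29  …██████[·]······…
gen 12: q2 h=30  …██████[·]······…
gen 13: q2 h=31  …██████[·]······…
gen 14: q2 h=32  …██████[·]······…
gen 15: q2 h=33  …██████[·]······…
gen 16: q2 h=34  …██████[·]······|
gen 17: q2 h=35  …██████[·]·····|
gen 18: q2 h=36  …██████[·]····|
gen 19: q2 h=37  …██████[·]···|
gen 20: q2 h=38  …██████[·]··|
gen 21: q2 h=39  …██████[·]·|
gen 22: q2 h=40  …██████[·]|
gen 23: q2 h=40  …██████[█]|
gen 24: q0 h=39  …██████[█]·|
gen 25: q3 h=38  …██████[█]█·|

1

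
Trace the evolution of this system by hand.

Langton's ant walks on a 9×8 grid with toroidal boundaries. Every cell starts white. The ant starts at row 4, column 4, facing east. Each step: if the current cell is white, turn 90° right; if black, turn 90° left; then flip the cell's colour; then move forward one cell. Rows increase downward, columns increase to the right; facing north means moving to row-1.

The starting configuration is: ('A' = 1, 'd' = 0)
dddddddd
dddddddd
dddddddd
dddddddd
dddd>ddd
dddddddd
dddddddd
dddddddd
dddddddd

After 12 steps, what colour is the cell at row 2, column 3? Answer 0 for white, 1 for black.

gen 0: dddddddd
dddddddd
dddddddd
dddddddd
dddd>ddd
dddddddd
dddddddd
dddddddd
dddddddd
gen 1: dddddddd
dddddddd
dddddddd
dddddddd
ddddAddd
ddddvddd
dddddddd
dddddddd
dddddddd
gen 2: dddddddd
dddddddd
dddddddd
dddddddd
ddddAddd
ddd<Addd
dddddddd
dddddddd
dddddddd
gen 3: dddddddd
dddddddd
dddddddd
dddddddd
ddd^Addd
dddAAddd
dddddddd
dddddddd
dddddddd
gen 4: dddddddd
dddddddd
dddddddd
dddddddd
dddA>ddd
dddAAddd
dddddddd
dddddddd
dddddddd
gen 5: dddddddd
dddddddd
dddddddd
dddd^ddd
dddAdddd
dddAAddd
dddddddd
dddddddd
dddddddd
gen 6: dddddddd
dddddddd
dddddddd
ddddA>dd
dddAdddd
dddAAddd
dddddddd
dddddddd
dddddddd
gen 7: dddddddd
dddddddd
dddddddd
ddddAAdd
dddAdvdd
dddAAddd
dddddddd
dddddddd
dddddddd
gen 8: dddddddd
dddddddd
dddddddd
ddddAAdd
dddA<Add
dddAAddd
dddddddd
dddddddd
dddddddd
gen 9: dddddddd
dddddddd
dddddddd
dddd^Add
dddAAAdd
dddAAddd
dddddddd
dddddddd
dddddddd
gen 10: dddddddd
dddddddd
dddddddd
ddd<dAdd
dddAAAdd
dddAAddd
dddddddd
dddddddd
dddddddd
gen 11: dddddddd
dddddddd
ddd^dddd
dddAdAdd
dddAAAdd
dddAAddd
dddddddd
dddddddd
dddddddd
gen 12: dddddddd
dddddddd
dddA>ddd
dddAdAdd
dddAAAdd
dddAAddd
dddddddd
dddddddd
dddddddd

1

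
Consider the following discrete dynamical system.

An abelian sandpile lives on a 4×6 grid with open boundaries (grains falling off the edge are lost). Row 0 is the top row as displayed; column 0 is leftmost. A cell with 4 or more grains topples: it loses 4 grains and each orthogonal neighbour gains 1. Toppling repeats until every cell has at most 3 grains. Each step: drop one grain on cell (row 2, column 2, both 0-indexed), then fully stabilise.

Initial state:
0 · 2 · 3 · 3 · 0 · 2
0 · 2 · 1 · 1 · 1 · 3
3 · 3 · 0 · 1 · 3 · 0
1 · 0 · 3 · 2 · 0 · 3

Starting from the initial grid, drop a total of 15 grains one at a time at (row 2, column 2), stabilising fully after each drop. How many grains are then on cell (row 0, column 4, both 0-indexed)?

t=0: 0 · 2 · 3 · 3 · 0 · 2
0 · 2 · 1 · 1 · 1 · 3
3 · 3 · 0 · 1 · 3 · 0
1 · 0 · 3 · 2 · 0 · 3
t=1: 0 · 2 · 3 · 3 · 0 · 2
0 · 2 · 1 · 1 · 1 · 3
3 · 3 · 1 · 1 · 3 · 0
1 · 0 · 3 · 2 · 0 · 3
t=2: 0 · 2 · 3 · 3 · 0 · 2
0 · 2 · 1 · 1 · 1 · 3
3 · 3 · 2 · 1 · 3 · 0
1 · 0 · 3 · 2 · 0 · 3
t=3: 0 · 2 · 3 · 3 · 0 · 2
0 · 2 · 1 · 1 · 1 · 3
3 · 3 · 3 · 1 · 3 · 0
1 · 0 · 3 · 2 · 0 · 3
t=4: 0 · 2 · 3 · 3 · 0 · 2
1 · 3 · 2 · 1 · 1 · 3
0 · 1 · 2 · 2 · 3 · 0
2 · 2 · 0 · 3 · 0 · 3
t=5: 0 · 2 · 3 · 3 · 0 · 2
1 · 3 · 2 · 1 · 1 · 3
0 · 1 · 3 · 2 · 3 · 0
2 · 2 · 0 · 3 · 0 · 3
t=6: 0 · 2 · 3 · 3 · 0 · 2
1 · 3 · 3 · 1 · 1 · 3
0 · 2 · 0 · 3 · 3 · 0
2 · 2 · 1 · 3 · 0 · 3
t=7: 0 · 2 · 3 · 3 · 0 · 2
1 · 3 · 3 · 1 · 1 · 3
0 · 2 · 1 · 3 · 3 · 0
2 · 2 · 1 · 3 · 0 · 3
t=8: 0 · 2 · 3 · 3 · 0 · 2
1 · 3 · 3 · 1 · 1 · 3
0 · 2 · 2 · 3 · 3 · 0
2 · 2 · 1 · 3 · 0 · 3
t=9: 0 · 2 · 3 · 3 · 0 · 2
1 · 3 · 3 · 1 · 1 · 3
0 · 2 · 3 · 3 · 3 · 0
2 · 2 · 1 · 3 · 0 · 3
t=10: 1 · 0 · 2 · 1 · 1 · 2
2 · 2 · 3 · 0 · 3 · 3
1 · 0 · 3 · 3 · 0 · 1
2 · 3 · 3 · 0 · 2 · 3
t=11: 1 · 0 · 3 · 1 · 1 · 2
2 · 3 · 0 · 2 · 3 · 3
1 · 2 · 3 · 0 · 1 · 1
3 · 0 · 1 · 2 · 2 · 3
t=12: 1 · 0 · 3 · 1 · 1 · 2
2 · 3 · 1 · 2 · 3 · 3
1 · 3 · 0 · 1 · 1 · 1
3 · 0 · 2 · 2 · 2 · 3
t=13: 1 · 0 · 3 · 1 · 1 · 2
2 · 3 · 1 · 2 · 3 · 3
1 · 3 · 1 · 1 · 1 · 1
3 · 0 · 2 · 2 · 2 · 3
t=14: 1 · 0 · 3 · 1 · 1 · 2
2 · 3 · 1 · 2 · 3 · 3
1 · 3 · 2 · 1 · 1 · 1
3 · 0 · 2 · 2 · 2 · 3
t=15: 1 · 0 · 3 · 1 · 1 · 2
2 · 3 · 1 · 2 · 3 · 3
1 · 3 · 3 · 1 · 1 · 1
3 · 0 · 2 · 2 · 2 · 3

1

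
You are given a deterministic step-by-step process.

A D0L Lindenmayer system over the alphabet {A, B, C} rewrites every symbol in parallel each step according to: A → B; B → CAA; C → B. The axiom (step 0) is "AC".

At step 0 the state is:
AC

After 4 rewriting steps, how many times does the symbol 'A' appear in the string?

0) AC
1) BB
2) CAACAA
3) BBBBBB
4) CAACAACAACAACAACAA

12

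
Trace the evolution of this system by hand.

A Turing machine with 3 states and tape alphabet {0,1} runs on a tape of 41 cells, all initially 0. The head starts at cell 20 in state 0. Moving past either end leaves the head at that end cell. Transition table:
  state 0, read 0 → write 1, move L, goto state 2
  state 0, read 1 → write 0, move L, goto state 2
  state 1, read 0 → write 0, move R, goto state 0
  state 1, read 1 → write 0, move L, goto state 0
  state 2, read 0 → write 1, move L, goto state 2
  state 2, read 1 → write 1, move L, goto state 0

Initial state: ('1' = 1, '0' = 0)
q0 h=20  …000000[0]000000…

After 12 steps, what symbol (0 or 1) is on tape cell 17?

1

t=0: q0 h=20  …000000[0]000000…
t=1: q2 h=19  …000000[0]100000…
t=2: q2 h=18  …000000[0]110000…
t=3: q2 h=17  …000000[0]111000…
t=4: q2 h=16  …000000[0]111100…
t=5: q2 h=15  …000000[0]111110…
t=6: q2 h=14  …000000[0]111111…
t=7: q2 h=13  …000000[0]111111…
t=8: q2 h=12  …000000[0]111111…
t=9: q2 h=11  …000000[0]111111…
t=10: q2 h=10  …000000[0]111111…
t=11: q2 h= 9  …000000[0]111111…
t=12: q2 h= 8  …000000[0]111111…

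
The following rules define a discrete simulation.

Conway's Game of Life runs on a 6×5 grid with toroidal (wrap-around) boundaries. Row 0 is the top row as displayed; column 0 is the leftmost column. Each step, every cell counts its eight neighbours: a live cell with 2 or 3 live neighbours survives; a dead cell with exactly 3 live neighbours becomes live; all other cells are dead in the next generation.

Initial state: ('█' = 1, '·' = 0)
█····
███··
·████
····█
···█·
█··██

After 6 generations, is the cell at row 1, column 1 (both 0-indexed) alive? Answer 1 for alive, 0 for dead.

k=0  █····
███··
·████
····█
···█·
█··██
k=1  ··██·
·····
····█
█···█
█··█·
█··█·
k=2  ··███
···█·
█···█
█··█·
██·█·
·█·█·
k=3  ····█
█·█··
█··█·
··██·
██·█·
·█···
k=4  ██···
██·█·
···█·
█··█·
██·██
·██·█
k=5  ···█·
██···
██·█·
██·█·
·····
·····
k=6  ·····
██···
·····
██···
·····
·····

1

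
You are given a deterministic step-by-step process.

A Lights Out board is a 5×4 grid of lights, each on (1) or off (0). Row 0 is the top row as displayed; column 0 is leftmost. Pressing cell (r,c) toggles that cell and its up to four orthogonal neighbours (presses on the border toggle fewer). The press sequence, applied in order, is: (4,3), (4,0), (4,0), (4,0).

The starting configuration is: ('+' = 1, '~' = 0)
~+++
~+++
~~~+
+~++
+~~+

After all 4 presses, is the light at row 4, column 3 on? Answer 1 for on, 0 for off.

gen 0: ~+++
~+++
~~~+
+~++
+~~+
gen 1: ~+++
~+++
~~~+
+~+~
+~+~
gen 2: ~+++
~+++
~~~+
~~+~
~++~
gen 3: ~+++
~+++
~~~+
+~+~
+~+~
gen 4: ~+++
~+++
~~~+
~~+~
~++~

0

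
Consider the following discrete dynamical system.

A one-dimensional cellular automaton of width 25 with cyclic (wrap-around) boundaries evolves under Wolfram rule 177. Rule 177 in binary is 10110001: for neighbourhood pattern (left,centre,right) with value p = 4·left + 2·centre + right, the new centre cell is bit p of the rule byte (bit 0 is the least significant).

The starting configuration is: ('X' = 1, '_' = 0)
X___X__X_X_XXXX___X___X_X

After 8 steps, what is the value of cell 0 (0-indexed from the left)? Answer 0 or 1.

1

t=0: X___X__X_X_XXXX___X___X_X
t=1: _XX__X__X_X_XX_XX__XX__X_
t=2: ___X__X__X_X__X__X___X__X
t=3: XX__X__X__X_X__X__XX__X__
t=4: __X__X__X__X_X__X___X__X_
t=5: X__X__X__X__X_X__XX__X__X
t=6: _X__X__X__X__X_X___X__X__
t=7: __X__X__X__X__X_XX__X__XX
t=8: X__X__X__X__X__X__X__X___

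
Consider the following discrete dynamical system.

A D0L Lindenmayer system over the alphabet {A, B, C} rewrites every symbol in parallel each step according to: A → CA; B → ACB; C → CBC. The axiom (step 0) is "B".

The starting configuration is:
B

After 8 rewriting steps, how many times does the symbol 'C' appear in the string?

t=0: B
t=1: ACB
t=2: CACBCACB
t=3: CBCCACBCACBCBCCACBCACB
t=4: CBCACBCBCCBCCACBCACBCBCCACBCACBCBCACBCBCCBCCACBCACBCBCCACBCACB
t=5: CBCACBCBCCACBCACBCBCACBCBCCBCACBCBCCBCCACBCACBCBCCACBCACBC…CBCBCCBCCACBCACBCBCCACBCACBCBCACBCBCCBCCACBCACBCBCCACBCACB  (len 176)
t=6: CBCACBCBCCACBCACBCBCACBCBCCBCCACBCACBCBCCACBCACBCBCACBCBCC…CBCBCCBCCACBCACBCBCCACBCACBCBCACBCBCCBCCACBCACBCBCCACBCACB  (len 500)
t=7: CBCACBCBCCACBCACBCBCACBCBCCBCCACBCACBCBCCACBCACBCBCACBCBCC…CBCBCCBCCACBCACBCBCCACBCACBCBCACBCBCCBCCACBCACBCBCCACBCACB  (len 1420)
t=8: CBCACBCBCCACBCACBCBCACBCBCCBCCACBCACBCBCCACBCACBCBCACBCBCC…CBCBCCBCCACBCACBCBCCACBCACBCBCACBCBCCBCCACBCACBCBCCACBCACB  (len 4032)

2192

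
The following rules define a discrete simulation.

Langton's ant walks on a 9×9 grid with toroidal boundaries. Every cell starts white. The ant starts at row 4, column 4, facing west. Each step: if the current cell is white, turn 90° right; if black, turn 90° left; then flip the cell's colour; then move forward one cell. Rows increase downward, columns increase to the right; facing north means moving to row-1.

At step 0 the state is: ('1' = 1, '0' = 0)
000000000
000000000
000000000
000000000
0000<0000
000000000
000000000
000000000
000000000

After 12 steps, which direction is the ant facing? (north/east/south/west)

west

t=0: 000000000
000000000
000000000
000000000
0000<0000
000000000
000000000
000000000
000000000
t=1: 000000000
000000000
000000000
0000^0000
000010000
000000000
000000000
000000000
000000000
t=2: 000000000
000000000
000000000
00001>000
000010000
000000000
000000000
000000000
000000000
t=3: 000000000
000000000
000000000
000011000
00001v000
000000000
000000000
000000000
000000000
t=4: 000000000
000000000
000000000
000011000
0000<1000
000000000
000000000
000000000
000000000
t=5: 000000000
000000000
000000000
000011000
000001000
0000v0000
000000000
000000000
000000000
t=6: 000000000
000000000
000000000
000011000
000001000
000<10000
000000000
000000000
000000000
t=7: 000000000
000000000
000000000
000011000
000^01000
000110000
000000000
000000000
000000000
t=8: 000000000
000000000
000000000
000011000
0001>1000
000110000
000000000
000000000
000000000
t=9: 000000000
000000000
000000000
000011000
000111000
0001v0000
000000000
000000000
000000000
t=10: 000000000
000000000
000000000
000011000
000111000
00010>000
000000000
000000000
000000000
t=11: 000000000
000000000
000000000
000011000
000111000
000101000
00000v000
000000000
000000000
t=12: 000000000
000000000
000000000
000011000
000111000
000101000
0000<1000
000000000
000000000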